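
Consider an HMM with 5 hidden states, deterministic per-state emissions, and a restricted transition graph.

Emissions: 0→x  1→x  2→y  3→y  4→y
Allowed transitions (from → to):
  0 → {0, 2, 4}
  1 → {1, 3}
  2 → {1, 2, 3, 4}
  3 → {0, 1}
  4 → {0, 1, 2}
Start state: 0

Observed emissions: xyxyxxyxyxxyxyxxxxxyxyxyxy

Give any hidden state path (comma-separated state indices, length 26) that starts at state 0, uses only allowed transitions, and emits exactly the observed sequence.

  [0] x  {0,1}  => 0  start
  [1] y  {2,3,4}  => 4  0->4 ok
  [2] x  {0,1}  => 0  4->0 ok
  [3] y  {2,3,4}  => 4  0->4 ok
  [4] x  {0,1}  => 1  4->1 ok
  [5] x  {0,1}  => 1  1->1 ok
  [6] y  {2,3,4}  => 3  1->3 ok
  [7] x  {0,1}  => 0  3->0 ok
  [8] y  {2,3,4}  => 4  0->4 ok
  [9] x  {0,1}  => 0  4->0 ok
  [10] x  {0,1}  => 0  0->0 ok
  [11] y  {2,3,4}  => 4  0->4 ok
  [12] x  {0,1}  => 1  4->1 ok
  [13] y  {2,3,4}  => 3  1->3 ok
  [14] x  {0,1}  => 1  3->1 ok
  [15] x  {0,1}  => 1  1->1 ok
  [16] x  {0,1}  => 1  1->1 ok
  [17] x  {0,1}  => 1  1->1 ok
  [18] x  {0,1}  => 1  1->1 ok
  [19] y  {2,3,4}  => 3  1->3 ok
  [20] x  {0,1}  => 1  3->1 ok
  [21] y  {2,3,4}  => 3  1->3 ok
  [22] x  {0,1}  => 1  3->1 ok
  [23] y  {2,3,4}  => 3  1->3 ok
  [24] x  {0,1}  => 0  3->0 ok
  [25] y  {2,3,4}  => 4  0->4 ok

0,4,0,4,1,1,3,0,4,0,0,4,1,3,1,1,1,1,1,3,1,3,1,3,0,4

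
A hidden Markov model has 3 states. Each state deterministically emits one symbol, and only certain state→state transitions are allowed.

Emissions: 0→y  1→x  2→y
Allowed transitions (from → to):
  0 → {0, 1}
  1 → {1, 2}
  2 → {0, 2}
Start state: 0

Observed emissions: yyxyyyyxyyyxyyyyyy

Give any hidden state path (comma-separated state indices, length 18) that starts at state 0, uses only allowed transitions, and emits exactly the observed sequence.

  0: obs=y cand={0,2} pick 0 [start]
  1: obs=y cand={0,2} pick 0 [0->0 ok]
  2: obs=x cand={1} pick 1 [0->1 ok]
  3: obs=y cand={0,2} pick 2 [1->2 ok]
  4: obs=y cand={0,2} pick 2 [2->2 ok]
  5: obs=y cand={0,2} pick 2 [2->2 ok]
  6: obs=y cand={0,2} pick 0 [2->0 ok]
  7: obs=x cand={1} pick 1 [0->1 ok]
  8: obs=y cand={0,2} pick 2 [1->2 ok]
  9: obs=y cand={0,2} pick 2 [2->2 ok]
  10: obs=y cand={0,2} pick 0 [2->0 ok]
  11: obs=x cand={1} pick 1 [0->1 ok]
  12: obs=y cand={0,2} pick 2 [1->2 ok]
  13: obs=y cand={0,2} pick 2 [2->2 ok]
  14: obs=y cand={0,2} pick 2 [2->2 ok]
  15: obs=y cand={0,2} pick 2 [2->2 ok]
  16: obs=y cand={0,2} pick 0 [2->0 ok]
  17: obs=y cand={0,2} pick 0 [0->0 ok]

0,0,1,2,2,2,0,1,2,2,0,1,2,2,2,2,0,0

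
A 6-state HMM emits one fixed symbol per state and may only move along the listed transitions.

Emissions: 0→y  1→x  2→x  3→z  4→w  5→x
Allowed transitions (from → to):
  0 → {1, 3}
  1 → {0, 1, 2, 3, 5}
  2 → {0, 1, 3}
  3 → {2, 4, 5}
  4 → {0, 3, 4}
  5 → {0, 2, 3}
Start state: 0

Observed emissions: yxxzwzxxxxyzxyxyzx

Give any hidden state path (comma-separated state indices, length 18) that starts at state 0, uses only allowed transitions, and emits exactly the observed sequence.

0,1,2,3,4,3,2,1,1,2,0,3,5,0,1,0,3,2

  0: obs=y cand={0} pick 0 [start]
  1: obs=x cand={1,2,5} pick 1 [0->1 ok]
  2: obs=x cand={1,2,5} pick 2 [1->2 ok]
  3: obs=z cand={3} pick 3 [2->3 ok]
  4: obs=w cand={4} pick 4 [3->4 ok]
  5: obs=z cand={3} pick 3 [4->3 ok]
  6: obs=x cand={1,2,5} pick 2 [3->2 ok]
  7: obs=x cand={1,2,5} pick 1 [2->1 ok]
  8: obs=x cand={1,2,5} pick 1 [1->1 ok]
  9: obs=x cand={1,2,5} pick 2 [1->2 ok]
  10: obs=y cand={0} pick 0 [2->0 ok]
  11: obs=z cand={3} pick 3 [0->3 ok]
  12: obs=x cand={1,2,5} pick 5 [3->5 ok]
  13: obs=y cand={0} pick 0 [5->0 ok]
  14: obs=x cand={1,2,5} pick 1 [0->1 ok]
  15: obs=y cand={0} pick 0 [1->0 ok]
  16: obs=z cand={3} pick 3 [0->3 ok]
  17: obs=x cand={1,2,5} pick 2 [3->2 ok]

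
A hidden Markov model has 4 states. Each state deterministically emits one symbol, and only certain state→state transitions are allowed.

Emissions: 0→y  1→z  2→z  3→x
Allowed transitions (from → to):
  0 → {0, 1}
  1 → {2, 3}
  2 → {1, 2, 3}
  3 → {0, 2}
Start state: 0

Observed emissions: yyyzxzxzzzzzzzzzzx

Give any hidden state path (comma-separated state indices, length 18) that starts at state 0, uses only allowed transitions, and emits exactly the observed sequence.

0,0,0,1,3,2,3,2,2,1,2,2,1,2,2,2,1,3

  pos 0: y in {0}, choose 0; start
  pos 1: y in {0}, choose 0; 0->0 ok
  pos 2: y in {0}, choose 0; 0->0 ok
  pos 3: z in {1,2}, choose 1; 0->1 ok
  pos 4: x in {3}, choose 3; 1->3 ok
  pos 5: z in {1,2}, choose 2; 3->2 ok
  pos 6: x in {3}, choose 3; 2->3 ok
  pos 7: z in {1,2}, choose 2; 3->2 ok
  pos 8: z in {1,2}, choose 2; 2->2 ok
  pos 9: z in {1,2}, choose 1; 2->1 ok
  pos 10: z in {1,2}, choose 2; 1->2 ok
  pos 11: z in {1,2}, choose 2; 2->2 ok
  pos 12: z in {1,2}, choose 1; 2->1 ok
  pos 13: z in {1,2}, choose 2; 1->2 ok
  pos 14: z in {1,2}, choose 2; 2->2 ok
  pos 15: z in {1,2}, choose 2; 2->2 ok
  pos 16: z in {1,2}, choose 1; 2->1 ok
  pos 17: x in {3}, choose 3; 1->3 ok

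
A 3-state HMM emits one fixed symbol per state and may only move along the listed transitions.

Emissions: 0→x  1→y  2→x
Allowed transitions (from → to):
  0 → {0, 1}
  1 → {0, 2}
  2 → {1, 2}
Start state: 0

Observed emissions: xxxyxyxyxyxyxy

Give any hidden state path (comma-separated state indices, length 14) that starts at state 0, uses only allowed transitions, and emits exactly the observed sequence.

0,0,0,1,0,1,2,1,0,1,2,1,0,1

  [0] x  {0,2}  => 0  start
  [1] x  {0,2}  => 0  0->0 ok
  [2] x  {0,2}  => 0  0->0 ok
  [3] y  {1}  => 1  0->1 ok
  [4] x  {0,2}  => 0  1->0 ok
  [5] y  {1}  => 1  0->1 ok
  [6] x  {0,2}  => 2  1->2 ok
  [7] y  {1}  => 1  2->1 ok
  [8] x  {0,2}  => 0  1->0 ok
  [9] y  {1}  => 1  0->1 ok
  [10] x  {0,2}  => 2  1->2 ok
  [11] y  {1}  => 1  2->1 ok
  [12] x  {0,2}  => 0  1->0 ok
  [13] y  {1}  => 1  0->1 ok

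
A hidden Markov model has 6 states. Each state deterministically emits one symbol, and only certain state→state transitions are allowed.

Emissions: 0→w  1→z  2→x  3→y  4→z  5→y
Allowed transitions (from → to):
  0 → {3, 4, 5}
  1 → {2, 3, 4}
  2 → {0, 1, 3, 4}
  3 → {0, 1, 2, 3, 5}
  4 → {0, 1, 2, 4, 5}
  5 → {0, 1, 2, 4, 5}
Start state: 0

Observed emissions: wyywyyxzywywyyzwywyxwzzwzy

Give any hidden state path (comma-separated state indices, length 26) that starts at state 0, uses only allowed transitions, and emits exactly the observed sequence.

0,5,5,0,5,5,2,1,3,0,3,0,3,5,4,0,5,0,5,2,0,4,4,0,4,5

  t0 'w' -> {0}, take 0 (start)
  t1 'y' -> {3,5}, take 5 (0->5 ok)
  t2 'y' -> {3,5}, take 5 (5->5 ok)
  t3 'w' -> {0}, take 0 (5->0 ok)
  t4 'y' -> {3,5}, take 5 (0->5 ok)
  t5 'y' -> {3,5}, take 5 (5->5 ok)
  t6 'x' -> {2}, take 2 (5->2 ok)
  t7 'z' -> {1,4}, take 1 (2->1 ok)
  t8 'y' -> {3,5}, take 3 (1->3 ok)
  t9 'w' -> {0}, take 0 (3->0 ok)
  t10 'y' -> {3,5}, take 3 (0->3 ok)
  t11 'w' -> {0}, take 0 (3->0 ok)
  t12 'y' -> {3,5}, take 3 (0->3 ok)
  t13 'y' -> {3,5}, take 5 (3->5 ok)
  t14 'z' -> {1,4}, take 4 (5->4 ok)
  t15 'w' -> {0}, take 0 (4->0 ok)
  t16 'y' -> {3,5}, take 5 (0->5 ok)
  t17 'w' -> {0}, take 0 (5->0 ok)
  t18 'y' -> {3,5}, take 5 (0->5 ok)
  t19 'x' -> {2}, take 2 (5->2 ok)
  t20 'w' -> {0}, take 0 (2->0 ok)
  t21 'z' -> {1,4}, take 4 (0->4 ok)
  t22 'z' -> {1,4}, take 4 (4->4 ok)
  t23 'w' -> {0}, take 0 (4->0 ok)
  t24 'z' -> {1,4}, take 4 (0->4 ok)
  t25 'y' -> {3,5}, take 5 (4->5 ok)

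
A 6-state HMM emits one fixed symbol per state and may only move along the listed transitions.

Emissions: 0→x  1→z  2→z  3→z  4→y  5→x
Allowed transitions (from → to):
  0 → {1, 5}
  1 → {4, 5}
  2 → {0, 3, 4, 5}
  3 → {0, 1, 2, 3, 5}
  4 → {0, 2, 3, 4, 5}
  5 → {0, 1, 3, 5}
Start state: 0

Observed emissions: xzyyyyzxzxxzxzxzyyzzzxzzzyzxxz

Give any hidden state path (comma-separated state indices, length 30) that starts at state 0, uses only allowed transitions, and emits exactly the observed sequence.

  t0 'x' -> {0,5}, take 0 (start)
  t1 'z' -> {1,2,3}, take 1 (0->1 ok)
  t2 'y' -> {4}, take 4 (1->4 ok)
  t3 'y' -> {4}, take 4 (4->4 ok)
  t4 'y' -> {4}, take 4 (4->4 ok)
  t5 'y' -> {4}, take 4 (4->4 ok)
  t6 'z' -> {1,2,3}, take 2 (4->2 ok)
  t7 'x' -> {0,5}, take 0 (2->0 ok)
  t8 'z' -> {1,2,3}, take 1 (0->1 ok)
  t9 'x' -> {0,5}, take 5 (1->5 ok)
  t10 'x' -> {0,5}, take 5 (5->5 ok)
  t11 'z' -> {1,2,3}, take 1 (5->1 ok)
  t12 'x' -> {0,5}, take 5 (1->5 ok)
  t13 'z' -> {1,2,3}, take 3 (5->3 ok)
  t14 'x' -> {0,5}, take 5 (3->5 ok)
  t15 'z' -> {1,2,3}, take 1 (5->1 ok)
  t16 'y' -> {4}, take 4 (1->4 ok)
  t17 'y' -> {4}, take 4 (4->4 ok)
  t18 'z' -> {1,2,3}, take 2 (4->2 ok)
  t19 'z' -> {1,2,3}, take 3 (2->3 ok)
  t20 'z' -> {1,2,3}, take 3 (3->3 ok)
  t21 'x' -> {0,5}, take 5 (3->5 ok)
  t22 'z' -> {1,2,3}, take 3 (5->3 ok)
  t23 'z' -> {1,2,3}, take 3 (3->3 ok)
  t24 'z' -> {1,2,3}, take 2 (3->2 ok)
  t25 'y' -> {4}, take 4 (2->4 ok)
  t26 'z' -> {1,2,3}, take 3 (4->3 ok)
  t27 'x' -> {0,5}, take 0 (3->0 ok)
  t28 'x' -> {0,5}, take 5 (0->5 ok)
  t29 'z' -> {1,2,3}, take 3 (5->3 ok)

0,1,4,4,4,4,2,0,1,5,5,1,5,3,5,1,4,4,2,3,3,5,3,3,2,4,3,0,5,3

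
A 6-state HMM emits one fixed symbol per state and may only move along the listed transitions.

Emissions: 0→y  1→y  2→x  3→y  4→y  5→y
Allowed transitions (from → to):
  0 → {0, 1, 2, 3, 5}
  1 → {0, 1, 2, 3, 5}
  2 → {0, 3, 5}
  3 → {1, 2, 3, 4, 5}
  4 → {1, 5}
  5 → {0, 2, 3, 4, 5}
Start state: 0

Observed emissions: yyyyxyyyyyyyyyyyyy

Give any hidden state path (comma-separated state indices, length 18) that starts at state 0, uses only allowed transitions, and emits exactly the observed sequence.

  t0 'y' -> {0,1,3,4,5}, take 0 (start)
  t1 'y' -> {0,1,3,4,5}, take 0 (0->0 ok)
  t2 'y' -> {0,1,3,4,5}, take 1 (0->1 ok)
  t3 'y' -> {0,1,3,4,5}, take 0 (1->0 ok)
  t4 'x' -> {2}, take 2 (0->2 ok)
  t5 'y' -> {0,1,3,4,5}, take 5 (2->5 ok)
  t6 'y' -> {0,1,3,4,5}, take 3 (5->3 ok)
  t7 'y' -> {0,1,3,4,5}, take 4 (3->4 ok)
  t8 'y' -> {0,1,3,4,5}, take 1 (4->1 ok)
  t9 'y' -> {0,1,3,4,5}, take 0 (1->0 ok)
  t10 'y' -> {0,1,3,4,5}, take 1 (0->1 ok)
  t11 'y' -> {0,1,3,4,5}, take 5 (1->5 ok)
  t12 'y' -> {0,1,3,4,5}, take 0 (5->0 ok)
  t13 'y' -> {0,1,3,4,5}, take 1 (0->1 ok)
  t14 'y' -> {0,1,3,4,5}, take 1 (1->1 ok)
  t15 'y' -> {0,1,3,4,5}, take 0 (1->0 ok)
  t16 'y' -> {0,1,3,4,5}, take 0 (0->0 ok)
  t17 'y' -> {0,1,3,4,5}, take 5 (0->5 ok)

0,0,1,0,2,5,3,4,1,0,1,5,0,1,1,0,0,5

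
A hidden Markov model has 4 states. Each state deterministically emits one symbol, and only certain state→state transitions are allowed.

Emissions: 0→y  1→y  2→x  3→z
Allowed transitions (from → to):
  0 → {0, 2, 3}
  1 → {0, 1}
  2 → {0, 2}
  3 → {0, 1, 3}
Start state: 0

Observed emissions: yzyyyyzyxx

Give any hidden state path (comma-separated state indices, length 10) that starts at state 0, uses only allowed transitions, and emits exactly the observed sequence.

  [0] y  {0,1}  => 0  start
  [1] z  {3}  => 3  0->3 ok
  [2] y  {0,1}  => 1  3->1 ok
  [3] y  {0,1}  => 1  1->1 ok
  [4] y  {0,1}  => 1  1->1 ok
  [5] y  {0,1}  => 0  1->0 ok
  [6] z  {3}  => 3  0->3 ok
  [7] y  {0,1}  => 0  3->0 ok
  [8] x  {2}  => 2  0->2 ok
  [9] x  {2}  => 2  2->2 ok

0,3,1,1,1,0,3,0,2,2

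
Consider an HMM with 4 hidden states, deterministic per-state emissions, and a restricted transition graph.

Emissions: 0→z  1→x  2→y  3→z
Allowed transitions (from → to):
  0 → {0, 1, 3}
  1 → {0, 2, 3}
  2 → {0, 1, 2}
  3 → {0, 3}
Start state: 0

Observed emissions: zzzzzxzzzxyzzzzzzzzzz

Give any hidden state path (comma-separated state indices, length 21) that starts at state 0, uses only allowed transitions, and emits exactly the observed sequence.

  [0] z  {0,3}  => 0  start
  [1] z  {0,3}  => 0  0->0 ok
  [2] z  {0,3}  => 3  0->3 ok
  [3] z  {0,3}  => 3  3->3 ok
  [4] z  {0,3}  => 0  3->0 ok
  [5] x  {1}  => 1  0->1 ok
  [6] z  {0,3}  => 3  1->3 ok
  [7] z  {0,3}  => 3  3->3 ok
  [8] z  {0,3}  => 0  3->0 ok
  [9] x  {1}  => 1  0->1 ok
  [10] y  {2}  => 2  1->2 ok
  [11] z  {0,3}  => 0  2->0 ok
  [12] z  {0,3}  => 3  0->3 ok
  [13] z  {0,3}  => 3  3->3 ok
  [14] z  {0,3}  => 0  3->0 ok
  [15] z  {0,3}  => 0  0->0 ok
  [16] z  {0,3}  => 3  0->3 ok
  [17] z  {0,3}  => 0  3->0 ok
  [18] z  {0,3}  => 3  0->3 ok
  [19] z  {0,3}  => 0  3->0 ok
  [20] z  {0,3}  => 0  0->0 ok

0,0,3,3,0,1,3,3,0,1,2,0,3,3,0,0,3,0,3,0,0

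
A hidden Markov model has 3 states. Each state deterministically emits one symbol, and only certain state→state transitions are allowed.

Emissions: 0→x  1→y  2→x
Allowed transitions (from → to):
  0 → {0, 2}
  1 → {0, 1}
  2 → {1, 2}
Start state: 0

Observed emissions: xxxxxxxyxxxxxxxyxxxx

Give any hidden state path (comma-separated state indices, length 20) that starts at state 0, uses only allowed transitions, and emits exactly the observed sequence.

0,0,0,0,0,2,2,1,0,0,2,2,2,2,2,1,0,0,2,2

  t0 'x' -> {0,2}, take 0 (start)
  t1 'x' -> {0,2}, take 0 (0->0 ok)
  t2 'x' -> {0,2}, take 0 (0->0 ok)
  t3 'x' -> {0,2}, take 0 (0->0 ok)
  t4 'x' -> {0,2}, take 0 (0->0 ok)
  t5 'x' -> {0,2}, take 2 (0->2 ok)
  t6 'x' -> {0,2}, take 2 (2->2 ok)
  t7 'y' -> {1}, take 1 (2->1 ok)
  t8 'x' -> {0,2}, take 0 (1->0 ok)
  t9 'x' -> {0,2}, take 0 (0->0 ok)
  t10 'x' -> {0,2}, take 2 (0->2 ok)
  t11 'x' -> {0,2}, take 2 (2->2 ok)
  t12 'x' -> {0,2}, take 2 (2->2 ok)
  t13 'x' -> {0,2}, take 2 (2->2 ok)
  t14 'x' -> {0,2}, take 2 (2->2 ok)
  t15 'y' -> {1}, take 1 (2->1 ok)
  t16 'x' -> {0,2}, take 0 (1->0 ok)
  t17 'x' -> {0,2}, take 0 (0->0 ok)
  t18 'x' -> {0,2}, take 2 (0->2 ok)
  t19 'x' -> {0,2}, take 2 (2->2 ok)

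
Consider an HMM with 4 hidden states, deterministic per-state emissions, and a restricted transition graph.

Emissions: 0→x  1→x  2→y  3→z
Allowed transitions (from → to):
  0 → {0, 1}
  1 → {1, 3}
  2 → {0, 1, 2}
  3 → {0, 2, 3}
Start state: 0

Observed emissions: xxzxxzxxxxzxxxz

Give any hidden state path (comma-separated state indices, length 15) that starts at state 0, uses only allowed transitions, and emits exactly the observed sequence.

0,1,3,0,1,3,0,0,0,1,3,0,1,1,3

  [0] x  {0,1}  => 0  start
  [1] x  {0,1}  => 1  0->1 ok
  [2] z  {3}  => 3  1->3 ok
  [3] x  {0,1}  => 0  3->0 ok
  [4] x  {0,1}  => 1  0->1 ok
  [5] z  {3}  => 3  1->3 ok
  [6] x  {0,1}  => 0  3->0 ok
  [7] x  {0,1}  => 0  0->0 ok
  [8] x  {0,1}  => 0  0->0 ok
  [9] x  {0,1}  => 1  0->1 ok
  [10] z  {3}  => 3  1->3 ok
  [11] x  {0,1}  => 0  3->0 ok
  [12] x  {0,1}  => 1  0->1 ok
  [13] x  {0,1}  => 1  1->1 ok
  [14] z  {3}  => 3  1->3 ok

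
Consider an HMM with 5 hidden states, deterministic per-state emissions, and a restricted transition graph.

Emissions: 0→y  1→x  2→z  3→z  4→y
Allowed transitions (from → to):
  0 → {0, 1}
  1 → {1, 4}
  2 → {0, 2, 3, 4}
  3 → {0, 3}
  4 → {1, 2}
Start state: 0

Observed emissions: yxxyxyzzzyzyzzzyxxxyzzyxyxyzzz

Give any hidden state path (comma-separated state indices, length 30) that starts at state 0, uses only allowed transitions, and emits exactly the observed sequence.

  [0] y  {0,4}  => 0  start
  [1] x  {1}  => 1  0->1 ok
  [2] x  {1}  => 1  1->1 ok
  [3] y  {0,4}  => 4  1->4 ok
  [4] x  {1}  => 1  4->1 ok
  [5] y  {0,4}  => 4  1->4 ok
  [6] z  {2,3}  => 2  4->2 ok
  [7] z  {2,3}  => 2  2->2 ok
  [8] z  {2,3}  => 2  2->2 ok
  [9] y  {0,4}  => 4  2->4 ok
  [10] z  {2,3}  => 2  4->2 ok
  [11] y  {0,4}  => 4  2->4 ok
  [12] z  {2,3}  => 2  4->2 ok
  [13] z  {2,3}  => 2  2->2 ok
  [14] z  {2,3}  => 2  2->2 ok
  [15] y  {0,4}  => 4  2->4 ok
  [16] x  {1}  => 1  4->1 ok
  [17] x  {1}  => 1  1->1 ok
  [18] x  {1}  => 1  1->1 ok
  [19] y  {0,4}  => 4  1->4 ok
  [20] z  {2,3}  => 2  4->2 ok
  [21] z  {2,3}  => 2  2->2 ok
  [22] y  {0,4}  => 0  2->0 ok
  [23] x  {1}  => 1  0->1 ok
  [24] y  {0,4}  => 4  1->4 ok
  [25] x  {1}  => 1  4->1 ok
  [26] y  {0,4}  => 4  1->4 ok
  [27] z  {2,3}  => 2  4->2 ok
  [28] z  {2,3}  => 2  2->2 ok
  [29] z  {2,3}  => 2  2->2 ok

0,1,1,4,1,4,2,2,2,4,2,4,2,2,2,4,1,1,1,4,2,2,0,1,4,1,4,2,2,2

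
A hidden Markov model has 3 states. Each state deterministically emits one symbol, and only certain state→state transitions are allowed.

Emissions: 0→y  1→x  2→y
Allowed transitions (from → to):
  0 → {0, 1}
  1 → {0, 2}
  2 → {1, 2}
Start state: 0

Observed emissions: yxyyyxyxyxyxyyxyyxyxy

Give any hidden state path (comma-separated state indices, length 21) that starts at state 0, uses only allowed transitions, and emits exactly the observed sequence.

0,1,2,2,2,1,0,1,2,1,2,1,0,0,1,2,2,1,2,1,2

  0: obs=y cand={0,2} pick 0 [start]
  1: obs=x cand={1} pick 1 [0->1 ok]
  2: obs=y cand={0,2} pick 2 [1->2 ok]
  3: obs=y cand={0,2} pick 2 [2->2 ok]
  4: obs=y cand={0,2} pick 2 [2->2 ok]
  5: obs=x cand={1} pick 1 [2->1 ok]
  6: obs=y cand={0,2} pick 0 [1->0 ok]
  7: obs=x cand={1} pick 1 [0->1 ok]
  8: obs=y cand={0,2} pick 2 [1->2 ok]
  9: obs=x cand={1} pick 1 [2->1 ok]
  10: obs=y cand={0,2} pick 2 [1->2 ok]
  11: obs=x cand={1} pick 1 [2->1 ok]
  12: obs=y cand={0,2} pick 0 [1->0 ok]
  13: obs=y cand={0,2} pick 0 [0->0 ok]
  14: obs=x cand={1} pick 1 [0->1 ok]
  15: obs=y cand={0,2} pick 2 [1->2 ok]
  16: obs=y cand={0,2} pick 2 [2->2 ok]
  17: obs=x cand={1} pick 1 [2->1 ok]
  18: obs=y cand={0,2} pick 2 [1->2 ok]
  19: obs=x cand={1} pick 1 [2->1 ok]
  20: obs=y cand={0,2} pick 2 [1->2 ok]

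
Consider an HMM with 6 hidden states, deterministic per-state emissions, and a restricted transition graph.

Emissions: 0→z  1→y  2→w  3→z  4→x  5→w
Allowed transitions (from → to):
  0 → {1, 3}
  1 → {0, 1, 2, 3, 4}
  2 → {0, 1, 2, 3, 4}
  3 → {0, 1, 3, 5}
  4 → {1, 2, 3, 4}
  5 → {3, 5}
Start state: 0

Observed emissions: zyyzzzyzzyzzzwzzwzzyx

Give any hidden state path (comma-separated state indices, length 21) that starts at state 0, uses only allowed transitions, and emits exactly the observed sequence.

  pos 0: z in {0,3}, choose 0; start
  pos 1: y in {1}, choose 1; 0->1 ok
  pos 2: y in {1}, choose 1; 1->1 ok
  pos 3: z in {0,3}, choose 3; 1->3 ok
  pos 4: z in {0,3}, choose 3; 3->3 ok
  pos 5: z in {0,3}, choose 0; 3->0 ok
  pos 6: y in {1}, choose 1; 0->1 ok
  pos 7: z in {0,3}, choose 3; 1->3 ok
  pos 8: z in {0,3}, choose 0; 3->0 ok
  pos 9: y in {1}, choose 1; 0->1 ok
  pos 10: z in {0,3}, choose 3; 1->3 ok
  pos 11: z in {0,3}, choose 3; 3->3 ok
  pos 12: z in {0,3}, choose 3; 3->3 ok
  pos 13: w in {2,5}, choose 5; 3->5 ok
  pos 14: z in {0,3}, choose 3; 5->3 ok
  pos 15: z in {0,3}, choose 3; 3->3 ok
  pos 16: w in {2,5}, choose 5; 3->5 ok
  pos 17: z in {0,3}, choose 3; 5->3 ok
  pos 18: z in {0,3}, choose 0; 3->0 ok
  pos 19: y in {1}, choose 1; 0->1 ok
  pos 20: x in {4}, choose 4; 1->4 ok

0,1,1,3,3,0,1,3,0,1,3,3,3,5,3,3,5,3,0,1,4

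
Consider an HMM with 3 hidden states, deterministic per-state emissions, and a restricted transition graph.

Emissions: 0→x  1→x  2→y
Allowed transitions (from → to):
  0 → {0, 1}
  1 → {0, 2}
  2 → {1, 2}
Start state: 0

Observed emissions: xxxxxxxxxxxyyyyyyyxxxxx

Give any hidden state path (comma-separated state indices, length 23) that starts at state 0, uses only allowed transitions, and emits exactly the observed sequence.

0,0,1,0,0,0,0,0,1,0,1,2,2,2,2,2,2,2,1,0,0,0,1

  0: obs=x cand={0,1} pick 0 [start]
  1: obs=x cand={0,1} pick 0 [0->0 ok]
  2: obs=x cand={0,1} pick 1 [0->1 ok]
  3: obs=x cand={0,1} pick 0 [1->0 ok]
  4: obs=x cand={0,1} pick 0 [0->0 ok]
  5: obs=x cand={0,1} pick 0 [0->0 ok]
  6: obs=x cand={0,1} pick 0 [0->0 ok]
  7: obs=x cand={0,1} pick 0 [0->0 ok]
  8: obs=x cand={0,1} pick 1 [0->1 ok]
  9: obs=x cand={0,1} pick 0 [1->0 ok]
  10: obs=x cand={0,1} pick 1 [0->1 ok]
  11: obs=y cand={2} pick 2 [1->2 ok]
  12: obs=y cand={2} pick 2 [2->2 ok]
  13: obs=y cand={2} pick 2 [2->2 ok]
  14: obs=y cand={2} pick 2 [2->2 ok]
  15: obs=y cand={2} pick 2 [2->2 ok]
  16: obs=y cand={2} pick 2 [2->2 ok]
  17: obs=y cand={2} pick 2 [2->2 ok]
  18: obs=x cand={0,1} pick 1 [2->1 ok]
  19: obs=x cand={0,1} pick 0 [1->0 ok]
  20: obs=x cand={0,1} pick 0 [0->0 ok]
  21: obs=x cand={0,1} pick 0 [0->0 ok]
  22: obs=x cand={0,1} pick 1 [0->1 ok]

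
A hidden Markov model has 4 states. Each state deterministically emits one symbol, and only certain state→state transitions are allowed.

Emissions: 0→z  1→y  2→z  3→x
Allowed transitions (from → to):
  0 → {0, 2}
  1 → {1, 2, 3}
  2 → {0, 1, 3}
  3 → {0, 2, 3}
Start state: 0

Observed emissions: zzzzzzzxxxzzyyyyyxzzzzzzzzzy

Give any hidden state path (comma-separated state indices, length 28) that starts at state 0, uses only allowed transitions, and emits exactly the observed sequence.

0,0,0,0,2,0,2,3,3,3,0,2,1,1,1,1,1,3,0,0,0,0,2,0,0,0,2,1

  pos 0: z in {0,2}, choose 0; start
  pos 1: z in {0,2}, choose 0; 0->0 ok
  pos 2: z in {0,2}, choose 0; 0->0 ok
  pos 3: z in {0,2}, choose 0; 0->0 ok
  pos 4: z in {0,2}, choose 2; 0->2 ok
  pos 5: z in {0,2}, choose 0; 2->0 ok
  pos 6: z in {0,2}, choose 2; 0->2 ok
  pos 7: x in {3}, choose 3; 2->3 ok
  pos 8: x in {3}, choose 3; 3->3 ok
  pos 9: x in {3}, choose 3; 3->3 ok
  pos 10: z in {0,2}, choose 0; 3->0 ok
  pos 11: z in {0,2}, choose 2; 0->2 ok
  pos 12: y in {1}, choose 1; 2->1 ok
  pos 13: y in {1}, choose 1; 1->1 ok
  pos 14: y in {1}, choose 1; 1->1 ok
  pos 15: y in {1}, choose 1; 1->1 ok
  pos 16: y in {1}, choose 1; 1->1 ok
  pos 17: x in {3}, choose 3; 1->3 ok
  pos 18: z in {0,2}, choose 0; 3->0 ok
  pos 19: z in {0,2}, choose 0; 0->0 ok
  pos 20: z in {0,2}, choose 0; 0->0 ok
  pos 21: z in {0,2}, choose 0; 0->0 ok
  pos 22: z in {0,2}, choose 2; 0->2 ok
  pos 23: z in {0,2}, choose 0; 2->0 ok
  pos 24: z in {0,2}, choose 0; 0->0 ok
  pos 25: z in {0,2}, choose 0; 0->0 ok
  pos 26: z in {0,2}, choose 2; 0->2 ok
  pos 27: y in {1}, choose 1; 2->1 ok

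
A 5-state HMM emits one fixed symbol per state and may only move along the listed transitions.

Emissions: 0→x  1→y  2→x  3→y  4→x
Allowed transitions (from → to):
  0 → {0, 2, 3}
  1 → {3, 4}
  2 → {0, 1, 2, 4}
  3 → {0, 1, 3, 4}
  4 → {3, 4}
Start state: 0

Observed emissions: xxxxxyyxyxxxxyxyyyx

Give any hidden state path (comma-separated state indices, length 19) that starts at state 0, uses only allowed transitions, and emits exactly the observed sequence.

0,2,4,4,4,3,3,4,3,4,4,4,4,3,0,3,3,3,4

  0: obs=x cand={0,2,4} pick 0 [start]
  1: obs=x cand={0,2,4} pick 2 [0->2 ok]
  2: obs=x cand={0,2,4} pick 4 [2->4 ok]
  3: obs=x cand={0,2,4} pick 4 [4->4 ok]
  4: obs=x cand={0,2,4} pick 4 [4->4 ok]
  5: obs=y cand={1,3} pick 3 [4->3 ok]
  6: obs=y cand={1,3} pick 3 [3->3 ok]
  7: obs=x cand={0,2,4} pick 4 [3->4 ok]
  8: obs=y cand={1,3} pick 3 [4->3 ok]
  9: obs=x cand={0,2,4} pick 4 [3->4 ok]
  10: obs=x cand={0,2,4} pick 4 [4->4 ok]
  11: obs=x cand={0,2,4} pick 4 [4->4 ok]
  12: obs=x cand={0,2,4} pick 4 [4->4 ok]
  13: obs=y cand={1,3} pick 3 [4->3 ok]
  14: obs=x cand={0,2,4} pick 0 [3->0 ok]
  15: obs=y cand={1,3} pick 3 [0->3 ok]
  16: obs=y cand={1,3} pick 3 [3->3 ok]
  17: obs=y cand={1,3} pick 3 [3->3 ok]
  18: obs=x cand={0,2,4} pick 4 [3->4 ok]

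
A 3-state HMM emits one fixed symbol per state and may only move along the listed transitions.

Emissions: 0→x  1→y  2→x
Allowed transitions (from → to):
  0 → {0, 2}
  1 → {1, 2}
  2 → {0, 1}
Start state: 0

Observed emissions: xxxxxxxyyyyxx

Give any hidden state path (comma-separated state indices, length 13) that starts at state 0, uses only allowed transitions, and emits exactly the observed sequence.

  0: obs=x cand={0,2} pick 0 [start]
  1: obs=x cand={0,2} pick 0 [0->0 ok]
  2: obs=x cand={0,2} pick 2 [0->2 ok]
  3: obs=x cand={0,2} pick 0 [2->0 ok]
  4: obs=x cand={0,2} pick 2 [0->2 ok]
  5: obs=x cand={0,2} pick 0 [2->0 ok]
  6: obs=x cand={0,2} pick 2 [0->2 ok]
  7: obs=y cand={1} pick 1 [2->1 ok]
  8: obs=y cand={1} pick 1 [1->1 ok]
  9: obs=y cand={1} pick 1 [1->1 ok]
  10: obs=y cand={1} pick 1 [1->1 ok]
  11: obs=x cand={0,2} pick 2 [1->2 ok]
  12: obs=x cand={0,2} pick 0 [2->0 ok]

0,0,2,0,2,0,2,1,1,1,1,2,0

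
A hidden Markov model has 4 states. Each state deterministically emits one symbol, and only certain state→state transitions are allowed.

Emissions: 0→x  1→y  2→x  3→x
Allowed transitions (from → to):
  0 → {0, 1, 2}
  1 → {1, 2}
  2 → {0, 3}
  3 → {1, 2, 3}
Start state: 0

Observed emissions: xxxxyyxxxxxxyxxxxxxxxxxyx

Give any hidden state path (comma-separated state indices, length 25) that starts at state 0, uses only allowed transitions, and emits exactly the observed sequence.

  0: obs=x cand={0,2,3} pick 0 [start]
  1: obs=x cand={0,2,3} pick 0 [0->0 ok]
  2: obs=x cand={0,2,3} pick 2 [0->2 ok]
  3: obs=x cand={0,2,3} pick 0 [2->0 ok]
  4: obs=y cand={1} pick 1 [0->1 ok]
  5: obs=y cand={1} pick 1 [1->1 ok]
  6: obs=x cand={0,2,3} pick 2 [1->2 ok]
  7: obs=x cand={0,2,3} pick 3 [2->3 ok]
  8: obs=x cand={0,2,3} pick 3 [3->3 ok]
  9: obs=x cand={0,2,3} pick 3 [3->3 ok]
  10: obs=x cand={0,2,3} pick 2 [3->2 ok]
  11: obs=x cand={0,2,3} pick 0 [2->0 ok]
  12: obs=y cand={1} pick 1 [0->1 ok]
  13: obs=x cand={0,2,3} pick 2 [1->2 ok]
  14: obs=x cand={0,2,3} pick 3 [2->3 ok]
  15: obs=x cand={0,2,3} pick 3 [3->3 ok]
  16: obs=x cand={0,2,3} pick 3 [3->3 ok]
  17: obs=x cand={0,2,3} pick 2 [3->2 ok]
  18: obs=x cand={0,2,3} pick 0 [2->0 ok]
  19: obs=x cand={0,2,3} pick 0 [0->0 ok]
  20: obs=x cand={0,2,3} pick 0 [0->0 ok]
  21: obs=x cand={0,2,3} pick 0 [0->0 ok]
  22: obs=x cand={0,2,3} pick 0 [0->0 ok]
  23: obs=y cand={1} pick 1 [0->1 ok]
  24: obs=x cand={0,2,3} pick 2 [1->2 ok]

0,0,2,0,1,1,2,3,3,3,2,0,1,2,3,3,3,2,0,0,0,0,0,1,2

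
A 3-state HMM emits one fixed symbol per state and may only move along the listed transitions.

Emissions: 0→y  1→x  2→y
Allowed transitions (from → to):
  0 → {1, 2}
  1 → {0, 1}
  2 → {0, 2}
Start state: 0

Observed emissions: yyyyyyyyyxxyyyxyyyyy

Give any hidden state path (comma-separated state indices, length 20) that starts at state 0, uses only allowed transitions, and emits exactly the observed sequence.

  pos 0: y in {0,2}, choose 0; start
  pos 1: y in {0,2}, choose 2; 0->2 ok
  pos 2: y in {0,2}, choose 0; 2->0 ok
  pos 3: y in {0,2}, choose 2; 0->2 ok
  pos 4: y in {0,2}, choose 0; 2->0 ok
  pos 5: y in {0,2}, choose 2; 0->2 ok
  pos 6: y in {0,2}, choose 2; 2->2 ok
  pos 7: y in {0,2}, choose 2; 2->2 ok
  pos 8: y in {0,2}, choose 0; 2->0 ok
  pos 9: x in {1}, choose 1; 0->1 ok
  pos 10: x in {1}, choose 1; 1->1 ok
  pos 11: y in {0,2}, choose 0; 1->0 ok
  pos 12: y in {0,2}, choose 2; 0->2 ok
  pos 13: y in {0,2}, choose 0; 2->0 ok
  pos 14: x in {1}, choose 1; 0->1 ok
  pos 15: y in {0,2}, choose 0; 1->0 ok
  pos 16: y in {0,2}, choose 2; 0->2 ok
  pos 17: y in {0,2}, choose 0; 2->0 ok
  pos 18: y in {0,2}, choose 2; 0->2 ok
  pos 19: y in {0,2}, choose 0; 2->0 ok

0,2,0,2,0,2,2,2,0,1,1,0,2,0,1,0,2,0,2,0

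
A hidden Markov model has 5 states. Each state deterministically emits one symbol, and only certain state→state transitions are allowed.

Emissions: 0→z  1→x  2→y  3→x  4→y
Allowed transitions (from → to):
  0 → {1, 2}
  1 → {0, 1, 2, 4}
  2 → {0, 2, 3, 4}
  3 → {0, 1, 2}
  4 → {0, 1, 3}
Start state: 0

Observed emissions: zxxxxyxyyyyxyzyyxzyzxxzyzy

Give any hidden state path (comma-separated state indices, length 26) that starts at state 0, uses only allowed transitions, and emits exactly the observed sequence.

  [0] z  {0}  => 0  start
  [1] x  {1,3}  => 1  0->1 ok
  [2] x  {1,3}  => 1  1->1 ok
  [3] x  {1,3}  => 1  1->1 ok
  [4] x  {1,3}  => 1  1->1 ok
  [5] y  {2,4}  => 4  1->4 ok
  [6] x  {1,3}  => 3  4->3 ok
  [7] y  {2,4}  => 2  3->2 ok
  [8] y  {2,4}  => 2  2->2 ok
  [9] y  {2,4}  => 2  2->2 ok
  [10] y  {2,4}  => 4  2->4 ok
  [11] x  {1,3}  => 3  4->3 ok
  [12] y  {2,4}  => 2  3->2 ok
  [13] z  {0}  => 0  2->0 ok
  [14] y  {2,4}  => 2  0->2 ok
  [15] y  {2,4}  => 4  2->4 ok
  [16] x  {1,3}  => 1  4->1 ok
  [17] z  {0}  => 0  1->0 ok
  [18] y  {2,4}  => 2  0->2 ok
  [19] z  {0}  => 0  2->0 ok
  [20] x  {1,3}  => 1  0->1 ok
  [21] x  {1,3}  => 1  1->1 ok
  [22] z  {0}  => 0  1->0 ok
  [23] y  {2,4}  => 2  0->2 ok
  [24] z  {0}  => 0  2->0 ok
  [25] y  {2,4}  => 2  0->2 ok

0,1,1,1,1,4,3,2,2,2,4,3,2,0,2,4,1,0,2,0,1,1,0,2,0,2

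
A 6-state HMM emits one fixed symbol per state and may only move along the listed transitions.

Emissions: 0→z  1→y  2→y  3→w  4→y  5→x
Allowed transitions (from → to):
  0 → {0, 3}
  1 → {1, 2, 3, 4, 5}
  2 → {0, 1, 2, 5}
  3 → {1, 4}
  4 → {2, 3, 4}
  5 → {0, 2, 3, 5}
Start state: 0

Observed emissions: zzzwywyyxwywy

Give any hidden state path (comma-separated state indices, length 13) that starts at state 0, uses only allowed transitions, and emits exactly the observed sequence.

  t0 'z' -> {0}, take 0 (start)
  t1 'z' -> {0}, take 0 (0->0 ok)
  t2 'z' -> {0}, take 0 (0->0 ok)
  t3 'w' -> {3}, take 3 (0->3 ok)
  t4 'y' -> {1,2,4}, take 1 (3->1 ok)
  t5 'w' -> {3}, take 3 (1->3 ok)
  t6 'y' -> {1,2,4}, take 1 (3->1 ok)
  t7 'y' -> {1,2,4}, take 1 (1->1 ok)
  t8 'x' -> {5}, take 5 (1->5 ok)
  t9 'w' -> {3}, take 3 (5->3 ok)
  t10 'y' -> {1,2,4}, take 4 (3->4 ok)
  t11 'w' -> {3}, take 3 (4->3 ok)
  t12 'y' -> {1,2,4}, take 4 (3->4 ok)

0,0,0,3,1,3,1,1,5,3,4,3,4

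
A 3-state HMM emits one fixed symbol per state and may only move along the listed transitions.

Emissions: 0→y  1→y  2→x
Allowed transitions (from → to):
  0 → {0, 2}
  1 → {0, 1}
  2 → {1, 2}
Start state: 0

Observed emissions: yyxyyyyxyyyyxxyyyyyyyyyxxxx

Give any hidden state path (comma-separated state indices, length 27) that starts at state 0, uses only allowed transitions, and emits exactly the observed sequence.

0,0,2,1,0,0,0,2,1,1,0,0,2,2,1,1,1,1,1,1,1,0,0,2,2,2,2

  pos 0: y in {0,1}, choose 0; start
  pos 1: y in {0,1}, choose 0; 0->0 ok
  pos 2: x in {2}, choose 2; 0->2 ok
  pos 3: y in {0,1}, choose 1; 2->1 ok
  pos 4: y in {0,1}, choose 0; 1->0 ok
  pos 5: y in {0,1}, choose 0; 0->0 ok
  pos 6: y in {0,1}, choose 0; 0->0 ok
  pos 7: x in {2}, choose 2; 0->2 ok
  pos 8: y in {0,1}, choose 1; 2->1 ok
  pos 9: y in {0,1}, choose 1; 1->1 ok
  pos 10: y in {0,1}, choose 0; 1->0 ok
  pos 11: y in {0,1}, choose 0; 0->0 ok
  pos 12: x in {2}, choose 2; 0->2 ok
  pos 13: x in {2}, choose 2; 2->2 ok
  pos 14: y in {0,1}, choose 1; 2->1 ok
  pos 15: y in {0,1}, choose 1; 1->1 ok
  pos 16: y in {0,1}, choose 1; 1->1 ok
  pos 17: y in {0,1}, choose 1; 1->1 ok
  pos 18: y in {0,1}, choose 1; 1->1 ok
  pos 19: y in {0,1}, choose 1; 1->1 ok
  pos 20: y in {0,1}, choose 1; 1->1 ok
  pos 21: y in {0,1}, choose 0; 1->0 ok
  pos 22: y in {0,1}, choose 0; 0->0 ok
  pos 23: x in {2}, choose 2; 0->2 ok
  pos 24: x in {2}, choose 2; 2->2 ok
  pos 25: x in {2}, choose 2; 2->2 ok
  pos 26: x in {2}, choose 2; 2->2 ok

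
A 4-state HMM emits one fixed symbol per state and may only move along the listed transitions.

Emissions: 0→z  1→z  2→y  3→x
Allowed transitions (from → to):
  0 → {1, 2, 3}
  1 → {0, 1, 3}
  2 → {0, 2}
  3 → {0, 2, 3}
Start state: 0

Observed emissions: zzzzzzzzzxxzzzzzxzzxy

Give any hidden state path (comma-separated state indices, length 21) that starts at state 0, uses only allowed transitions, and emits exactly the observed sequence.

  pos 0: z in {0,1}, choose 0; start
  pos 1: z in {0,1}, choose 1; 0->1 ok
  pos 2: z in {0,1}, choose 1; 1->1 ok
  pos 3: z in {0,1}, choose 0; 1->0 ok
  pos 4: z in {0,1}, choose 1; 0->1 ok
  pos 5: z in {0,1}, choose 0; 1->0 ok
  pos 6: z in {0,1}, choose 1; 0->1 ok
  pos 7: z in {0,1}, choose 1; 1->1 ok
  pos 8: z in {0,1}, choose 0; 1->0 ok
  pos 9: x in {3}, choose 3; 0->3 ok
  pos 10: x in {3}, choose 3; 3->3 ok
  pos 11: z in {0,1}, choose 0; 3->0 ok
  pos 12: z in {0,1}, choose 1; 0->1 ok
  pos 13: z in {0,1}, choose 0; 1->0 ok
  pos 14: z in {0,1}, choose 1; 0->1 ok
  pos 15: z in {0,1}, choose 1; 1->1 ok
  pos 16: x in {3}, choose 3; 1->3 ok
  pos 17: z in {0,1}, choose 0; 3->0 ok
  pos 18: z in {0,1}, choose 1; 0->1 ok
  pos 19: x in {3}, choose 3; 1->3 ok
  pos 20: y in {2}, choose 2; 3->2 ok

0,1,1,0,1,0,1,1,0,3,3,0,1,0,1,1,3,0,1,3,2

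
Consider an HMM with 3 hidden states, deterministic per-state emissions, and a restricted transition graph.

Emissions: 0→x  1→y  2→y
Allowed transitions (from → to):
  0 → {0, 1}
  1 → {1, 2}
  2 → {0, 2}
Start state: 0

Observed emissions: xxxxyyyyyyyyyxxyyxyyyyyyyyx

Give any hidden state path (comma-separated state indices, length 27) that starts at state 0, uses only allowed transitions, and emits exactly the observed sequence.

  [0] x  {0}  => 0  start
  [1] x  {0}  => 0  0->0 ok
  [2] x  {0}  => 0  0->0 ok
  [3] x  {0}  => 0  0->0 ok
  [4] y  {1,2}  => 1  0->1 ok
  [5] y  {1,2}  => 1  1->1 ok
  [6] y  {1,2}  => 1  1->1 ok
  [7] y  {1,2}  => 2  1->2 ok
  [8] y  {1,2}  => 2  2->2 ok
  [9] y  {1,2}  => 2  2->2 ok
  [10] y  {1,2}  => 2  2->2 ok
  [11] y  {1,2}  => 2  2->2 ok
  [12] y  {1,2}  => 2  2->2 ok
  [13] x  {0}  => 0  2->0 ok
  [14] x  {0}  => 0  0->0 ok
  [15] y  {1,2}  => 1  0->1 ok
  [16] y  {1,2}  => 2  1->2 ok
  [17] x  {0}  => 0  2->0 ok
  [18] y  {1,2}  => 1  0->1 ok
  [19] y  {1,2}  => 1  1->1 ok
  [20] y  {1,2}  => 1  1->1 ok
  [21] y  {1,2}  => 1  1->1 ok
  [22] y  {1,2}  => 1  1->1 ok
  [23] y  {1,2}  => 1  1->1 ok
  [24] y  {1,2}  => 1  1->1 ok
  [25] y  {1,2}  => 2  1->2 ok
  [26] x  {0}  => 0  2->0 ok

0,0,0,0,1,1,1,2,2,2,2,2,2,0,0,1,2,0,1,1,1,1,1,1,1,2,0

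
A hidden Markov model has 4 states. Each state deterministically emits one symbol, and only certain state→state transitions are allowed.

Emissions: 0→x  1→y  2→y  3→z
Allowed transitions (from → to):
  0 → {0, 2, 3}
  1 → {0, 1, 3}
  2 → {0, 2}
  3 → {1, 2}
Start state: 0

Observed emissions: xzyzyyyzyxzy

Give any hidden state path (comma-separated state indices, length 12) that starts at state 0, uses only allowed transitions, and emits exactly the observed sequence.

  t0 'x' -> {0}, take 0 (start)
  t1 'z' -> {3}, take 3 (0->3 ok)
  t2 'y' -> {1,2}, take 1 (3->1 ok)
  t3 'z' -> {3}, take 3 (1->3 ok)
  t4 'y' -> {1,2}, take 1 (3->1 ok)
  t5 'y' -> {1,2}, take 1 (1->1 ok)
  t6 'y' -> {1,2}, take 1 (1->1 ok)
  t7 'z' -> {3}, take 3 (1->3 ok)
  t8 'y' -> {1,2}, take 1 (3->1 ok)
  t9 'x' -> {0}, take 0 (1->0 ok)
  t10 'z' -> {3}, take 3 (0->3 ok)
  t11 'y' -> {1,2}, take 1 (3->1 ok)

0,3,1,3,1,1,1,3,1,0,3,1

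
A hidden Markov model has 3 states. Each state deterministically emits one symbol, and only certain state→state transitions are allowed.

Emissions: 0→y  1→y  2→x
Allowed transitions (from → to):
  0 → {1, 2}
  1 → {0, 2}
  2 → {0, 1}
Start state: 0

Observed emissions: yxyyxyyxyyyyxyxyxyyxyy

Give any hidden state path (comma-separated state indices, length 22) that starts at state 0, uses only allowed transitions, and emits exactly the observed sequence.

0,2,1,0,2,1,0,2,0,1,0,1,2,1,2,1,2,1,0,2,0,1

  [0] y  {0,1}  => 0  start
  [1] x  {2}  => 2  0->2 ok
  [2] y  {0,1}  => 1  2->1 ok
  [3] y  {0,1}  => 0  1->0 ok
  [4] x  {2}  => 2  0->2 ok
  [5] y  {0,1}  => 1  2->1 ok
  [6] y  {0,1}  => 0  1->0 ok
  [7] x  {2}  => 2  0->2 ok
  [8] y  {0,1}  => 0  2->0 ok
  [9] y  {0,1}  => 1  0->1 ok
  [10] y  {0,1}  => 0  1->0 ok
  [11] y  {0,1}  => 1  0->1 ok
  [12] x  {2}  => 2  1->2 ok
  [13] y  {0,1}  => 1  2->1 ok
  [14] x  {2}  => 2  1->2 ok
  [15] y  {0,1}  => 1  2->1 ok
  [16] x  {2}  => 2  1->2 ok
  [17] y  {0,1}  => 1  2->1 ok
  [18] y  {0,1}  => 0  1->0 ok
  [19] x  {2}  => 2  0->2 ok
  [20] y  {0,1}  => 0  2->0 ok
  [21] y  {0,1}  => 1  0->1 ok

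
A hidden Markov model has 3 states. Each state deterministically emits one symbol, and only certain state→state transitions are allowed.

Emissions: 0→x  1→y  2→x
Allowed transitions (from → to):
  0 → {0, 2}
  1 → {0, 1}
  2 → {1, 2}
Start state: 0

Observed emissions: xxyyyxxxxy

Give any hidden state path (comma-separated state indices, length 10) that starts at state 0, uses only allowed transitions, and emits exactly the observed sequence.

0,2,1,1,1,0,0,0,2,1

  t0 'x' -> {0,2}, take 0 (start)
  t1 'x' -> {0,2}, take 2 (0->2 ok)
  t2 'y' -> {1}, take 1 (2->1 ok)
  t3 'y' -> {1}, take 1 (1->1 ok)
  t4 'y' -> {1}, take 1 (1->1 ok)
  t5 'x' -> {0,2}, take 0 (1->0 ok)
  t6 'x' -> {0,2}, take 0 (0->0 ok)
  t7 'x' -> {0,2}, take 0 (0->0 ok)
  t8 'x' -> {0,2}, take 2 (0->2 ok)
  t9 'y' -> {1}, take 1 (2->1 ok)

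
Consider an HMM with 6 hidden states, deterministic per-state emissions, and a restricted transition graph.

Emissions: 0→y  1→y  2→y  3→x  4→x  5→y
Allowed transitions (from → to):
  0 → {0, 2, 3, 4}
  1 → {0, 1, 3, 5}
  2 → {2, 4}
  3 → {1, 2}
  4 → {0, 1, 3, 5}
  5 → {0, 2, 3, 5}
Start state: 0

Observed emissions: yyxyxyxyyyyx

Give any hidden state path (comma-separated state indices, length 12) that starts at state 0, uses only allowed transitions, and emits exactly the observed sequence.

  pos 0: y in {0,1,2,5}, choose 0; start
  pos 1: y in {0,1,2,5}, choose 2; 0->2 ok
  pos 2: x in {3,4}, choose 4; 2->4 ok
  pos 3: y in {0,1,2,5}, choose 0; 4->0 ok
  pos 4: x in {3,4}, choose 4; 0->4 ok
  pos 5: y in {0,1,2,5}, choose 5; 4->5 ok
  pos 6: x in {3,4}, choose 3; 5->3 ok
  pos 7: y in {0,1,2,5}, choose 1; 3->1 ok
  pos 8: y in {0,1,2,5}, choose 0; 1->0 ok
  pos 9: y in {0,1,2,5}, choose 2; 0->2 ok
  pos 10: y in {0,1,2,5}, choose 2; 2->2 ok
  pos 11: x in {3,4}, choose 4; 2->4 ok

0,2,4,0,4,5,3,1,0,2,2,4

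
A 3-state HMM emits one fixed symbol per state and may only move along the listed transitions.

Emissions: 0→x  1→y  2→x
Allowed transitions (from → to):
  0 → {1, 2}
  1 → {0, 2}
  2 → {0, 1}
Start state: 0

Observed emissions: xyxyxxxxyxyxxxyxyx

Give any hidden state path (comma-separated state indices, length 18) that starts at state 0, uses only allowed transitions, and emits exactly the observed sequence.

  t0 'x' -> {0,2}, take 0 (start)
  t1 'y' -> {1}, take 1 (0->1 ok)
  t2 'x' -> {0,2}, take 0 (1->0 ok)
  t3 'y' -> {1}, take 1 (0->1 ok)
  t4 'x' -> {0,2}, take 2 (1->2 ok)
  t5 'x' -> {0,2}, take 0 (2->0 ok)
  t6 'x' -> {0,2}, take 2 (0->2 ok)
  t7 'x' -> {0,2}, take 0 (2->0 ok)
  t8 'y' -> {1}, take 1 (0->1 ok)
  t9 'x' -> {0,2}, take 0 (1->0 ok)
  t10 'y' -> {1}, take 1 (0->1 ok)
  t11 'x' -> {0,2}, take 2 (1->2 ok)
  t12 'x' -> {0,2}, take 0 (2->0 ok)
  t13 'x' -> {0,2}, take 2 (0->2 ok)
  t14 'y' -> {1}, take 1 (2->1 ok)
  t15 'x' -> {0,2}, take 2 (1->2 ok)
  t16 'y' -> {1}, take 1 (2->1 ok)
  t17 'x' -> {0,2}, take 2 (1->2 ok)

0,1,0,1,2,0,2,0,1,0,1,2,0,2,1,2,1,2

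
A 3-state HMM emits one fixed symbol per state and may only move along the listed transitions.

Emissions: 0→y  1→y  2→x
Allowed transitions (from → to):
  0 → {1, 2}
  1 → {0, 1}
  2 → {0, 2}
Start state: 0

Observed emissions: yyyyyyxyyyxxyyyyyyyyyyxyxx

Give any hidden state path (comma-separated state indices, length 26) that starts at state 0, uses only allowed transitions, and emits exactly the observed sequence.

  0: obs=y cand={0,1} pick 0 [start]
  1: obs=y cand={0,1} pick 1 [0->1 ok]
  2: obs=y cand={0,1} pick 1 [1->1 ok]
  3: obs=y cand={0,1} pick 1 [1->1 ok]
  4: obs=y cand={0,1} pick 1 [1->1 ok]
  5: obs=y cand={0,1} pick 0 [1->0 ok]
  6: obs=x cand={2} pick 2 [0->2 ok]
  7: obs=y cand={0,1} pick 0 [2->0 ok]
  8: obs=y cand={0,1} pick 1 [0->1 ok]
  9: obs=y cand={0,1} pick 0 [1->0 ok]
  10: obs=x cand={2} pick 2 [0->2 ok]
  11: obs=x cand={2} pick 2 [2->2 ok]
  12: obs=y cand={0,1} pick 0 [2->0 ok]
  13: obs=y cand={0,1} pick 1 [0->1 ok]
  14: obs=y cand={0,1} pick 1 [1->1 ok]
  15: obs=y cand={0,1} pick 1 [1->1 ok]
  16: obs=y cand={0,1} pick 1 [1->1 ok]
  17: obs=y cand={0,1} pick 1 [1->1 ok]
  18: obs=y cand={0,1} pick 0 [1->0 ok]
  19: obs=y cand={0,1} pick 1 [0->1 ok]
  20: obs=y cand={0,1} pick 1 [1->1 ok]
  21: obs=y cand={0,1} pick 0 [1->0 ok]
  22: obs=x cand={2} pick 2 [0->2 ok]
  23: obs=y cand={0,1} pick 0 [2->0 ok]
  24: obs=x cand={2} pick 2 [0->2 ok]
  25: obs=x cand={2} pick 2 [2->2 ok]

0,1,1,1,1,0,2,0,1,0,2,2,0,1,1,1,1,1,0,1,1,0,2,0,2,2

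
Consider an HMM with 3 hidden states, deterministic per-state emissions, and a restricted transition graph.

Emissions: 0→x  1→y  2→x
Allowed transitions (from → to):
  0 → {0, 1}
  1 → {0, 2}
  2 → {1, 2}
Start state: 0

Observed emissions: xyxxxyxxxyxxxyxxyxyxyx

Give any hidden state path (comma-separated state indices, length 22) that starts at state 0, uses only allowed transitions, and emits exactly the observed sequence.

  pos 0: x in {0,2}, choose 0; start
  pos 1: y in {1}, choose 1; 0->1 ok
  pos 2: x in {0,2}, choose 0; 1->0 ok
  pos 3: x in {0,2}, choose 0; 0->0 ok
  pos 4: x in {0,2}, choose 0; 0->0 ok
  pos 5: y in {1}, choose 1; 0->1 ok
  pos 6: x in {0,2}, choose 2; 1->2 ok
  pos 7: x in {0,2}, choose 2; 2->2 ok
  pos 8: x in {0,2}, choose 2; 2->2 ok
  pos 9: y in {1}, choose 1; 2->1 ok
  pos 10: x in {0,2}, choose 0; 1->0 ok
  pos 11: x in {0,2}, choose 0; 0->0 ok
  pos 12: x in {0,2}, choose 0; 0->0 ok
  pos 13: y in {1}, choose 1; 0->1 ok
  pos 14: x in {0,2}, choose 2; 1->2 ok
  pos 15: x in {0,2}, choose 2; 2->2 ok
  pos 16: y in {1}, choose 1; 2->1 ok
  pos 17: x in {0,2}, choose 2; 1->2 ok
  pos 18: y in {1}, choose 1; 2->1 ok
  pos 19: x in {0,2}, choose 2; 1->2 ok
  pos 20: y in {1}, choose 1; 2->1 ok
  pos 21: x in {0,2}, choose 2; 1->2 ok

0,1,0,0,0,1,2,2,2,1,0,0,0,1,2,2,1,2,1,2,1,2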